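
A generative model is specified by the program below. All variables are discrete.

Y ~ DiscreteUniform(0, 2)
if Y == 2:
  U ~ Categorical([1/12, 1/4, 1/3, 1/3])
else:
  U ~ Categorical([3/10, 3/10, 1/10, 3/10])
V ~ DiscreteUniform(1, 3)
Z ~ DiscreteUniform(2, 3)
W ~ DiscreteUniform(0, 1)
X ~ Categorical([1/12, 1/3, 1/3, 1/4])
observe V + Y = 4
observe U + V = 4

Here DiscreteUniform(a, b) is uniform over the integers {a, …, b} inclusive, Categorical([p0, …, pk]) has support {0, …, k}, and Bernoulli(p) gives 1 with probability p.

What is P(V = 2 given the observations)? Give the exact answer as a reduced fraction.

P(V = 2 | obs) = 10/19

Enumerate traces; 32 have nonzero weight after conditioning:
  (Y=1, U=1, V=3, Z=2, W=0, X=0) weight 1/1440
  (Y=1, U=1, V=3, Z=2, W=0, X=1) weight 1/360
  (Y=1, U=1, V=3, Z=2, W=0, X=2) weight 1/360
  (Y=1, U=1, V=3, Z=2, W=0, X=3) weight 1/480
  (Y=1, U=1, V=3, Z=2, W=1, X=0) weight 1/1440
  (Y=1, U=1, V=3, Z=2, W=1, X=1) weight 1/360
  (Y=1, U=1, V=3, Z=2, W=1, X=2) weight 1/360
  (Y=1, U=1, V=3, Z=2, W=1, X=3) weight 1/480
  (Y=2, U=2, V=2, Z=2, W=0, X=0) weight 1/1296
  … 23 more
Group by V:
  weight(V=2) = 1/27
  weight(V=3) = 1/30
Total weight = 1/27 + 1/30 = 19/270
P(V=2 | obs) = 1/27 / 19/270 = 10/19
P(V=3 | obs) = 1/30 / 19/270 = 9/19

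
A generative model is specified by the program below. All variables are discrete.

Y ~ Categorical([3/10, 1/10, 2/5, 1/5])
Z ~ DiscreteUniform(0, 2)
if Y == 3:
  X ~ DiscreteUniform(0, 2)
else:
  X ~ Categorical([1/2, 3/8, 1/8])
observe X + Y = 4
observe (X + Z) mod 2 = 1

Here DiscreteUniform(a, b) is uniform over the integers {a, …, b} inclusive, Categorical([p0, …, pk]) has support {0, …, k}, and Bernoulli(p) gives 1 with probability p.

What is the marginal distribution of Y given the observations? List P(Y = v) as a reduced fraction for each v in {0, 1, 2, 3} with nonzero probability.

Enumerate traces; 3 have nonzero weight after conditioning:
  (Y=2, Z=1, X=2) weight 1/60
  (Y=3, Z=0, X=1) weight 1/45
  (Y=3, Z=2, X=1) weight 1/45
Group by Y:
  weight(Y=2) = 1/60
  weight(Y=3) = 2/45
Total weight = 1/60 + 2/45 = 11/180
P(Y=2 | obs) = 1/60 / 11/180 = 3/11
P(Y=3 | obs) = 2/45 / 11/180 = 8/11

P(Y=2) = 3/11, P(Y=3) = 8/11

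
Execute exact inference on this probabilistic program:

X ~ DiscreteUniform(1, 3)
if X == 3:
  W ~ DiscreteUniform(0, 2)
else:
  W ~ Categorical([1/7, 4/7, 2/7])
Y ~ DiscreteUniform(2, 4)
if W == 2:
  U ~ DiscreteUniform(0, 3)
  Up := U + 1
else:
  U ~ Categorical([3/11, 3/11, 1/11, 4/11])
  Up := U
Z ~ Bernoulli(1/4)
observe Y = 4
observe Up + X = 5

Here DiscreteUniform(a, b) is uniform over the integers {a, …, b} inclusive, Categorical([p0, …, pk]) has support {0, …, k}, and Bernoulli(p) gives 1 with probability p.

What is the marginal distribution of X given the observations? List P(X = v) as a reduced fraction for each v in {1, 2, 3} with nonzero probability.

P(X=1) = 66/505, P(X=2) = 306/505, P(X=3) = 133/505

Enumerate traces; 14 have nonzero weight after conditioning:
  (X=1, W=2, Y=4, U=3, Z=0) weight 1/168
  (X=1, W=2, Y=4, U=3, Z=1) weight 1/504
  (X=2, W=0, Y=4, U=3, Z=0) weight 1/231
  (X=2, W=0, Y=4, U=3, Z=1) weight 1/693
  (X=2, W=1, Y=4, U=3, Z=0) weight 4/231
  (X=2, W=1, Y=4, U=3, Z=1) weight 4/693
  (X=2, W=2, Y=4, U=2, Z=0) weight 1/168
  (X=2, W=2, Y=4, U=2, Z=1) weight 1/504
  (X=3, W=0, Y=4, U=2, Z=0) weight 1/396
  … 5 more
Group by X:
  weight(X=1) = 1/126
  weight(X=2) = 17/462
  weight(X=3) = 19/1188
Total weight = 1/126 + 17/462 + 19/1188 = 505/8316
P(X=1 | obs) = 1/126 / 505/8316 = 66/505
P(X=2 | obs) = 17/462 / 505/8316 = 306/505
P(X=3 | obs) = 19/1188 / 505/8316 = 133/505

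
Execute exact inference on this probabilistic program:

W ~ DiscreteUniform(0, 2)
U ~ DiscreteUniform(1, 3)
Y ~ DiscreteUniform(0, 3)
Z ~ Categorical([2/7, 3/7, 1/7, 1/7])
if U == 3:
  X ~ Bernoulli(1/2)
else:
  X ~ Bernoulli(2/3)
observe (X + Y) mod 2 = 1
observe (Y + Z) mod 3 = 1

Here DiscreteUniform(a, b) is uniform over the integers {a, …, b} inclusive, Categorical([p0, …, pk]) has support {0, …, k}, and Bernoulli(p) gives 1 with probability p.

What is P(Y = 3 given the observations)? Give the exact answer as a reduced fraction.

Enumerate traces; 45 have nonzero weight after conditioning:
  (W=0, U=1, Y=0, Z=1, X=1) weight 1/126
  (W=0, U=1, Y=1, Z=0, X=0) weight 1/378
  (W=0, U=1, Y=1, Z=3, X=0) weight 1/756
  (W=0, U=1, Y=2, Z=2, X=1) weight 1/378
  (W=0, U=1, Y=3, Z=1, X=0) weight 1/252
  (W=0, U=2, Y=0, Z=1, X=1) weight 1/126
  (W=0, U=2, Y=1, Z=0, X=0) weight 1/378
  (W=0, U=2, Y=1, Z=3, X=0) weight 1/756
  … 37 more
Group by Y:
  weight(Y=0) = 11/168
  weight(Y=1) = 1/24
  weight(Y=2) = 11/504
  weight(Y=3) = 1/24
Total weight = 11/168 + 1/24 + 11/504 + 1/24 = 43/252
P(Y=0 | obs) = 11/168 / 43/252 = 33/86
P(Y=1 | obs) = 1/24 / 43/252 = 21/86
P(Y=2 | obs) = 11/504 / 43/252 = 11/86
P(Y=3 | obs) = 1/24 / 43/252 = 21/86

P(Y = 3 | obs) = 21/86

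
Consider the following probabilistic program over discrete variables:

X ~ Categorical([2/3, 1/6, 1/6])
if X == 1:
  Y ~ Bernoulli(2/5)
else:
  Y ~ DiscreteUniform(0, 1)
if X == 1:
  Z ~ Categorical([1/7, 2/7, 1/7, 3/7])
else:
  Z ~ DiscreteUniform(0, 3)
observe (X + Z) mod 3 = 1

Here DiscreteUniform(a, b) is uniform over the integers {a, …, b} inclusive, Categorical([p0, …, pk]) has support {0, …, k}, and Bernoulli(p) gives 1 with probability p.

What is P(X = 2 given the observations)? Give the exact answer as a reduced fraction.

Enumerate traces; 8 have nonzero weight after conditioning:
  (X=0, Y=0, Z=1) weight 1/12
  (X=0, Y=1, Z=1) weight 1/12
  (X=1, Y=0, Z=0) weight 1/70
  (X=1, Y=0, Z=3) weight 3/70
  (X=1, Y=1, Z=0) weight 1/105
  (X=1, Y=1, Z=3) weight 1/35
  (X=2, Y=0, Z=2) weight 1/48
  (X=2, Y=1, Z=2) weight 1/48
Group by X:
  weight(X=0) = 1/6
  weight(X=1) = 2/21
  weight(X=2) = 1/24
Total weight = 1/6 + 2/21 + 1/24 = 17/56
P(X=0 | obs) = 1/6 / 17/56 = 28/51
P(X=1 | obs) = 2/21 / 17/56 = 16/51
P(X=2 | obs) = 1/24 / 17/56 = 7/51

P(X = 2 | obs) = 7/51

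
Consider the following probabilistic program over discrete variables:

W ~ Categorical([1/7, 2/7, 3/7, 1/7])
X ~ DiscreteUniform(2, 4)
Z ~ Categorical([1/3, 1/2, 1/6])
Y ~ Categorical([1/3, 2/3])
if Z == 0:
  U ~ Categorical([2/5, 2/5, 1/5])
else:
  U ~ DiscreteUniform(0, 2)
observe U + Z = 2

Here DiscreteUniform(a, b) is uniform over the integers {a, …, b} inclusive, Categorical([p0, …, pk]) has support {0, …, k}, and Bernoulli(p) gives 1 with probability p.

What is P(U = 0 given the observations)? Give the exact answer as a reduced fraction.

P(U = 0 | obs) = 5/26

Enumerate traces; 72 have nonzero weight after conditioning:
  (W=0, X=2, Z=0, Y=0, U=2) weight 1/945
  (W=0, X=2, Z=0, Y=1, U=2) weight 2/945
  (W=0, X=2, Z=1, Y=0, U=1) weight 1/378
  (W=0, X=2, Z=1, Y=1, U=1) weight 1/189
  (W=0, X=2, Z=2, Y=0, U=0) weight 1/1134
  (W=0, X=2, Z=2, Y=1, U=0) weight 1/567
  (W=0, X=3, Z=0, Y=0, U=2) weight 1/945
  (W=0, X=3, Z=0, Y=1, U=2) weight 2/945
  … 64 more
Group by U:
  weight(U=0) = 1/18
  weight(U=1) = 1/6
  weight(U=2) = 1/15
Total weight = 1/18 + 1/6 + 1/15 = 13/45
P(U=0 | obs) = 1/18 / 13/45 = 5/26
P(U=1 | obs) = 1/6 / 13/45 = 15/26
P(U=2 | obs) = 1/15 / 13/45 = 3/13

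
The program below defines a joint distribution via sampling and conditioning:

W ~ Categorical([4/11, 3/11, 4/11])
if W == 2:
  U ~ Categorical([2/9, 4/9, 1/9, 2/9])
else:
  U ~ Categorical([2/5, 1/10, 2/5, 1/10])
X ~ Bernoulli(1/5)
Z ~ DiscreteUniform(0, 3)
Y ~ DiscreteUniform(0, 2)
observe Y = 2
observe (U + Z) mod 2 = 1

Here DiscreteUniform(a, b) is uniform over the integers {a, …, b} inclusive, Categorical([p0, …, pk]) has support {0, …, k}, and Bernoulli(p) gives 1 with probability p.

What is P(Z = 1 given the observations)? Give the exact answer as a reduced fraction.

P(Z = 1 | obs) = 52/165

Enumerate traces; 48 have nonzero weight after conditioning:
  (W=0, U=0, X=0, Z=1, Y=2) weight 8/825
  (W=0, U=0, X=0, Z=3, Y=2) weight 8/825
  (W=0, U=0, X=1, Z=1, Y=2) weight 2/825
  (W=0, U=0, X=1, Z=3, Y=2) weight 2/825
  (W=0, U=1, X=0, Z=0, Y=2) weight 2/825
  (W=0, U=1, X=0, Z=2, Y=2) weight 2/825
  (W=0, U=1, X=1, Z=0, Y=2) weight 1/1650
  (W=0, U=1, X=1, Z=2, Y=2) weight 1/1650
  … 40 more
Group by Z:
  weight(Z=0) = 61/1980
  weight(Z=1) = 26/495
  weight(Z=2) = 61/1980
  weight(Z=3) = 26/495
Total weight = 61/1980 + 26/495 + 61/1980 + 26/495 = 1/6
P(Z=0 | obs) = 61/1980 / 1/6 = 61/330
P(Z=1 | obs) = 26/495 / 1/6 = 52/165
P(Z=2 | obs) = 61/1980 / 1/6 = 61/330
P(Z=3 | obs) = 26/495 / 1/6 = 52/165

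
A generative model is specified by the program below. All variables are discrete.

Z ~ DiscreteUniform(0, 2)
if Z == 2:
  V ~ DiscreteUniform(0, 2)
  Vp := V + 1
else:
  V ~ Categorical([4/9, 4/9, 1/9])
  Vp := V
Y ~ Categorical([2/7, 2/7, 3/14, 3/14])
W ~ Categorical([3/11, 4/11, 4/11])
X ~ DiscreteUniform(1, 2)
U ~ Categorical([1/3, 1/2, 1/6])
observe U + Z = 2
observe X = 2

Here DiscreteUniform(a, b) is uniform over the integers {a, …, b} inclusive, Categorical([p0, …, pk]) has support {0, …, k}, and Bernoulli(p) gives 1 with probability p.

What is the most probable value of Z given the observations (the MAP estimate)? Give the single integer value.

argmax_v P(Z = v | obs) = 1

Enumerate traces; 108 have nonzero weight after conditioning:
  (Z=0, V=0, Y=0, W=0, X=2, U=2) weight 2/2079
  (Z=0, V=0, Y=0, W=1, X=2, U=2) weight 8/6237
  (Z=0, V=0, Y=0, W=2, X=2, U=2) weight 8/6237
  (Z=0, V=0, Y=1, W=0, X=2, U=2) weight 2/2079
  (Z=0, V=0, Y=1, W=1, X=2, U=2) weight 8/6237
  (Z=0, V=0, Y=1, W=2, X=2, U=2) weight 8/6237
  (Z=0, V=0, Y=2, W=0, X=2, U=2) weight 1/1386
  (Z=0, V=0, Y=2, W=1, X=2, U=2) weight 2/2079
  (Z=1, V=0, Y=0, W=0, X=2, U=1) weight 2/693
  (Z=2, V=0, Y=0, W=0, X=2, U=0) weight 1/693
  … 98 more
Group by Z:
  weight(Z=0) = 1/36
  weight(Z=1) = 1/12
  weight(Z=2) = 1/18
Total weight = 1/36 + 1/12 + 1/18 = 1/6
P(Z=0 | obs) = 1/36 / 1/6 = 1/6
P(Z=1 | obs) = 1/12 / 1/6 = 1/2
P(Z=2 | obs) = 1/18 / 1/6 = 1/3
argmax = 1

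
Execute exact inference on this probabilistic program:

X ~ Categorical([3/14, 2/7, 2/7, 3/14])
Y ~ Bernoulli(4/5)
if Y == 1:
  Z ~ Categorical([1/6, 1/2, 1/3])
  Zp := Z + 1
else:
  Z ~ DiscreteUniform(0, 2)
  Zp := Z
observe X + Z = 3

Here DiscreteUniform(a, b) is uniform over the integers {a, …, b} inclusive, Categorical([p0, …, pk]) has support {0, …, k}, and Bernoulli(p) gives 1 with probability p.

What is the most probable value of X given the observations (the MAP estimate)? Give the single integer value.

Enumerate traces; 6 have nonzero weight after conditioning:
  (X=1, Y=0, Z=2) weight 2/105
  (X=1, Y=1, Z=2) weight 8/105
  (X=2, Y=0, Z=1) weight 2/105
  (X=2, Y=1, Z=1) weight 4/35
  (X=3, Y=0, Z=0) weight 1/70
  (X=3, Y=1, Z=0) weight 1/35
Group by X:
  weight(X=1) = 2/21
  weight(X=2) = 2/15
  weight(X=3) = 3/70
Total weight = 2/21 + 2/15 + 3/70 = 19/70
P(X=1 | obs) = 2/21 / 19/70 = 20/57
P(X=2 | obs) = 2/15 / 19/70 = 28/57
P(X=3 | obs) = 3/70 / 19/70 = 3/19
argmax = 2

argmax_v P(X = v | obs) = 2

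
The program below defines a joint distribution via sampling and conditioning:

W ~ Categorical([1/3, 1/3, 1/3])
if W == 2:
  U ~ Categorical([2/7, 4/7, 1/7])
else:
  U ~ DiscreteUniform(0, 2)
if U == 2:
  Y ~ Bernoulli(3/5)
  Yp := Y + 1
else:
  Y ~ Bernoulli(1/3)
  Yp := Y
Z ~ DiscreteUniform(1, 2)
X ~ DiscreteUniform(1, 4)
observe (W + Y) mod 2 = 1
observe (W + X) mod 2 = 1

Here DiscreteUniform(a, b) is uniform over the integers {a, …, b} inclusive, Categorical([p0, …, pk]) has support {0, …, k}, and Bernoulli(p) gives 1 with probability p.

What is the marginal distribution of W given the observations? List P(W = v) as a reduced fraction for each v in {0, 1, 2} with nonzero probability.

P(W=0) = 133/432, P(W=1) = 91/216, P(W=2) = 13/48

Enumerate traces; 36 have nonzero weight after conditioning:
  (W=0, U=0, Y=1, Z=1, X=1) weight 1/216
  (W=0, U=0, Y=1, Z=1, X=3) weight 1/216
  (W=0, U=0, Y=1, Z=2, X=1) weight 1/216
  (W=0, U=0, Y=1, Z=2, X=3) weight 1/216
  (W=0, U=1, Y=1, Z=1, X=1) weight 1/216
  (W=0, U=1, Y=1, Z=1, X=3) weight 1/216
  (W=0, U=1, Y=1, Z=2, X=1) weight 1/216
  (W=0, U=1, Y=1, Z=2, X=3) weight 1/216
  (W=1, U=0, Y=0, Z=1, X=2) weight 1/108
  (W=2, U=0, Y=1, Z=1, X=1) weight 1/252
  … 26 more
Group by W:
  weight(W=0) = 19/270
  weight(W=1) = 13/135
  weight(W=2) = 13/210
Total weight = 19/270 + 13/135 + 13/210 = 8/35
P(W=0 | obs) = 19/270 / 8/35 = 133/432
P(W=1 | obs) = 13/135 / 8/35 = 91/216
P(W=2 | obs) = 13/210 / 8/35 = 13/48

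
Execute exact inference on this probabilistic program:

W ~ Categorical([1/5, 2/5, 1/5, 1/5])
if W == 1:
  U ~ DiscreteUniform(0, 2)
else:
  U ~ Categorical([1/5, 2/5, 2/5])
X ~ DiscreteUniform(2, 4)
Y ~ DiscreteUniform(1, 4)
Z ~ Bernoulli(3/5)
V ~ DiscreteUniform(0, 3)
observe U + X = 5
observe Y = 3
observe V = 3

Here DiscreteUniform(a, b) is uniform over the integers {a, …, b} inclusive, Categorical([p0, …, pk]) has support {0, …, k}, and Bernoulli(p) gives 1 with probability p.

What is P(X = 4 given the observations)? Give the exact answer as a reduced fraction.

P(X = 4 | obs) = 1/2

Enumerate traces; 16 have nonzero weight after conditioning:
  (W=0, U=1, X=4, Y=3, Z=0, V=3) weight 1/1500
  (W=0, U=1, X=4, Y=3, Z=1, V=3) weight 1/1000
  (W=0, U=2, X=3, Y=3, Z=0, V=3) weight 1/1500
  (W=0, U=2, X=3, Y=3, Z=1, V=3) weight 1/1000
  (W=1, U=1, X=4, Y=3, Z=0, V=3) weight 1/900
  (W=1, U=1, X=4, Y=3, Z=1, V=3) weight 1/600
  (W=1, U=2, X=3, Y=3, Z=0, V=3) weight 1/900
  (W=1, U=2, X=3, Y=3, Z=1, V=3) weight 1/600
  … 8 more
Group by X:
  weight(X=3) = 7/900
  weight(X=4) = 7/900
Total weight = 7/900 + 7/900 = 7/450
P(X=3 | obs) = 7/900 / 7/450 = 1/2
P(X=4 | obs) = 7/900 / 7/450 = 1/2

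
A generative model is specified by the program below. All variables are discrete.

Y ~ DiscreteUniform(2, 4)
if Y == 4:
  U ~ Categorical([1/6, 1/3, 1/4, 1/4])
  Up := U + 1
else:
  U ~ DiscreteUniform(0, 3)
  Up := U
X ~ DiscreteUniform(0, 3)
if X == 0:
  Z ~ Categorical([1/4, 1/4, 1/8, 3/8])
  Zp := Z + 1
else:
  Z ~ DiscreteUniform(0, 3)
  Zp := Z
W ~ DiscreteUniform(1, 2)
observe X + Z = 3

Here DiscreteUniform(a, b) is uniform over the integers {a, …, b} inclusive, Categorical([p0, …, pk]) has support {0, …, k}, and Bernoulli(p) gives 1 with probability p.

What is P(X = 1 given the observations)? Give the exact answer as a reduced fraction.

Enumerate traces; 96 have nonzero weight after conditioning:
  (Y=2, U=0, X=0, Z=3, W=1) weight 1/256
  (Y=2, U=0, X=0, Z=3, W=2) weight 1/256
  (Y=2, U=0, X=1, Z=2, W=1) weight 1/384
  (Y=2, U=0, X=1, Z=2, W=2) weight 1/384
  (Y=2, U=0, X=2, Z=1, W=1) weight 1/384
  (Y=2, U=0, X=2, Z=1, W=2) weight 1/384
  (Y=2, U=0, X=3, Z=0, W=1) weight 1/384
  (Y=2, U=0, X=3, Z=0, W=2) weight 1/384
  … 88 more
Group by X:
  weight(X=0) = 3/32
  weight(X=1) = 1/16
  weight(X=2) = 1/16
  weight(X=3) = 1/16
Total weight = 3/32 + 1/16 + 1/16 + 1/16 = 9/32
P(X=0 | obs) = 3/32 / 9/32 = 1/3
P(X=1 | obs) = 1/16 / 9/32 = 2/9
P(X=2 | obs) = 1/16 / 9/32 = 2/9
P(X=3 | obs) = 1/16 / 9/32 = 2/9

P(X = 1 | obs) = 2/9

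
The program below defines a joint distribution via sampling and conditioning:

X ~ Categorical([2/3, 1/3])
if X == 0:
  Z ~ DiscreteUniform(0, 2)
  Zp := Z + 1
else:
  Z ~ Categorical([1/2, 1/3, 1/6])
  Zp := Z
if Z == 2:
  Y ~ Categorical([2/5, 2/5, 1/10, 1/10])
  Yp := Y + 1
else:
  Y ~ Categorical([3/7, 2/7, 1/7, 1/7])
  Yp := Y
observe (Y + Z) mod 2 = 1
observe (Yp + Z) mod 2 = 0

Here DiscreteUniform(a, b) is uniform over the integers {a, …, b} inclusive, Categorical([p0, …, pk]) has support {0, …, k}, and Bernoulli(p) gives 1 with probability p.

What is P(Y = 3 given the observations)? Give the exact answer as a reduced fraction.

Enumerate traces; 4 have nonzero weight after conditioning:
  (X=0, Z=2, Y=1) weight 4/45
  (X=0, Z=2, Y=3) weight 1/45
  (X=1, Z=2, Y=1) weight 1/45
  (X=1, Z=2, Y=3) weight 1/180
Group by Y:
  weight(Y=1) = 1/9
  weight(Y=3) = 1/36
Total weight = 1/9 + 1/36 = 5/36
P(Y=1 | obs) = 1/9 / 5/36 = 4/5
P(Y=3 | obs) = 1/36 / 5/36 = 1/5

P(Y = 3 | obs) = 1/5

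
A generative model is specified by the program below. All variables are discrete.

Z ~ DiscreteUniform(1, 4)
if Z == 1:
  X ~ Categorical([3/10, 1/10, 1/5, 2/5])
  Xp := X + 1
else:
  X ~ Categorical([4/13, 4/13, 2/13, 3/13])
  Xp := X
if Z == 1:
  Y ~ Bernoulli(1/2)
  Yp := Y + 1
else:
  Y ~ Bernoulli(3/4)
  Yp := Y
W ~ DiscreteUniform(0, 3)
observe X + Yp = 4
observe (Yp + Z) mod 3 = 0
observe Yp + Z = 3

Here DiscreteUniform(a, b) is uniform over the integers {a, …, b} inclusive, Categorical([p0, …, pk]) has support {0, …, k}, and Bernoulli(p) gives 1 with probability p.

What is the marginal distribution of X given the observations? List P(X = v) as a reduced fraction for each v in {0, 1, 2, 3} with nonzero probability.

Enumerate traces; 8 have nonzero weight after conditioning:
  (Z=1, X=2, Y=1, W=0) weight 1/160
  (Z=1, X=2, Y=1, W=1) weight 1/160
  (Z=1, X=2, Y=1, W=2) weight 1/160
  (Z=1, X=2, Y=1, W=3) weight 1/160
  (Z=2, X=3, Y=1, W=0) weight 9/832
  (Z=2, X=3, Y=1, W=1) weight 9/832
  (Z=2, X=3, Y=1, W=2) weight 9/832
  (Z=2, X=3, Y=1, W=3) weight 9/832
Group by X:
  weight(X=2) = 1/40
  weight(X=3) = 9/208
Total weight = 1/40 + 9/208 = 71/1040
P(X=2 | obs) = 1/40 / 71/1040 = 26/71
P(X=3 | obs) = 9/208 / 71/1040 = 45/71

P(X=2) = 26/71, P(X=3) = 45/71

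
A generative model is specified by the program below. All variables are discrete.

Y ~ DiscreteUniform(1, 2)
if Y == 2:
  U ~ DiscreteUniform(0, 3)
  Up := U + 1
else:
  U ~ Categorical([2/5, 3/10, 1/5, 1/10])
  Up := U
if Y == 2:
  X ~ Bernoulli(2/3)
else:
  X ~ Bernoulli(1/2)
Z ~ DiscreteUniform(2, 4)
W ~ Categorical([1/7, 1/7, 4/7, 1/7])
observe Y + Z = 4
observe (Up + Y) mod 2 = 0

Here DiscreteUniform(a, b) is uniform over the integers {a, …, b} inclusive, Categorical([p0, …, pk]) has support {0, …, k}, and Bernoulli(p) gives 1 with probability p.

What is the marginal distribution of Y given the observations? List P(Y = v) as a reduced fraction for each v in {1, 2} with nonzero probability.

P(Y=1) = 4/9, P(Y=2) = 5/9

Enumerate traces; 32 have nonzero weight after conditioning:
  (Y=1, U=1, X=0, Z=3, W=0) weight 1/280
  (Y=1, U=1, X=0, Z=3, W=1) weight 1/280
  (Y=1, U=1, X=0, Z=3, W=2) weight 1/70
  (Y=1, U=1, X=0, Z=3, W=3) weight 1/280
  (Y=1, U=1, X=1, Z=3, W=0) weight 1/280
  (Y=1, U=1, X=1, Z=3, W=1) weight 1/280
  (Y=1, U=1, X=1, Z=3, W=2) weight 1/70
  (Y=1, U=1, X=1, Z=3, W=3) weight 1/280
  (Y=2, U=1, X=0, Z=2, W=0) weight 1/504
  … 23 more
Group by Y:
  weight(Y=1) = 1/15
  weight(Y=2) = 1/12
Total weight = 1/15 + 1/12 = 3/20
P(Y=1 | obs) = 1/15 / 3/20 = 4/9
P(Y=2 | obs) = 1/12 / 3/20 = 5/9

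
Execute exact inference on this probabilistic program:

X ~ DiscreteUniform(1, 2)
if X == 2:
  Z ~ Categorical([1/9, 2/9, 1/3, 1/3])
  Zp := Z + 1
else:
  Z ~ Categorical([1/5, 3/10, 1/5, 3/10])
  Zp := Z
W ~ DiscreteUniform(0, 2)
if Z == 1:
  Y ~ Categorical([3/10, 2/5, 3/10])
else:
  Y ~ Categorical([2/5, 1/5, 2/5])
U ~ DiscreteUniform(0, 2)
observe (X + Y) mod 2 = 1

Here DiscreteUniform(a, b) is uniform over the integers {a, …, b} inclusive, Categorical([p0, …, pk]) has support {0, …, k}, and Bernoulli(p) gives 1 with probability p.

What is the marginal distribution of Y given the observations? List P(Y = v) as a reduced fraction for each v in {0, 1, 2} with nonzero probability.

Enumerate traces; 108 have nonzero weight after conditioning:
  (X=1, Z=0, W=0, Y=0, U=0) weight 1/225
  (X=1, Z=0, W=0, Y=0, U=1) weight 1/225
  (X=1, Z=0, W=0, Y=0, U=2) weight 1/225
  (X=1, Z=0, W=0, Y=2, U=0) weight 1/225
  (X=1, Z=0, W=0, Y=2, U=1) weight 1/225
  (X=1, Z=0, W=0, Y=2, U=2) weight 1/225
  (X=1, Z=0, W=1, Y=0, U=0) weight 1/225
  (X=1, Z=0, W=1, Y=0, U=1) weight 1/225
  (X=2, Z=0, W=0, Y=1, U=0) weight 1/810
  … 99 more
Group by Y:
  weight(Y=0) = 37/200
  weight(Y=1) = 11/90
  weight(Y=2) = 37/200
Total weight = 37/200 + 11/90 + 37/200 = 443/900
P(Y=0 | obs) = 37/200 / 443/900 = 333/886
P(Y=1 | obs) = 11/90 / 443/900 = 110/443
P(Y=2 | obs) = 37/200 / 443/900 = 333/886

P(Y=0) = 333/886, P(Y=1) = 110/443, P(Y=2) = 333/886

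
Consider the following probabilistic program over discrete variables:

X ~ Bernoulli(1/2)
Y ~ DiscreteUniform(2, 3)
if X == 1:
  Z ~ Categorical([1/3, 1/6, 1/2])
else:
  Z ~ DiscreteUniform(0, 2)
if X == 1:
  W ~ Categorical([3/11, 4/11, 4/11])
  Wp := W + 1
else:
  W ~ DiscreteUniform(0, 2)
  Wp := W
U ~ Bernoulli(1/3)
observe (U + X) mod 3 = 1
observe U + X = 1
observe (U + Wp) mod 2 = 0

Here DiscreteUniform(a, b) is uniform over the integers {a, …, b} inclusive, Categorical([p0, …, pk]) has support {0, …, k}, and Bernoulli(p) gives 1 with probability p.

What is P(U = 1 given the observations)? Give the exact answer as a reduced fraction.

Enumerate traces; 12 have nonzero weight after conditioning:
  (X=0, Y=2, Z=0, W=1, U=1) weight 1/108
  (X=0, Y=2, Z=1, W=1, U=1) weight 1/108
  (X=0, Y=2, Z=2, W=1, U=1) weight 1/108
  (X=0, Y=3, Z=0, W=1, U=1) weight 1/108
  (X=0, Y=3, Z=1, W=1, U=1) weight 1/108
  (X=0, Y=3, Z=2, W=1, U=1) weight 1/108
  (X=1, Y=2, Z=0, W=1, U=0) weight 2/99
  (X=1, Y=2, Z=1, W=1, U=0) weight 1/99
  … 4 more
Group by U:
  weight(U=0) = 4/33
  weight(U=1) = 1/18
Total weight = 4/33 + 1/18 = 35/198
P(U=0 | obs) = 4/33 / 35/198 = 24/35
P(U=1 | obs) = 1/18 / 35/198 = 11/35

P(U = 1 | obs) = 11/35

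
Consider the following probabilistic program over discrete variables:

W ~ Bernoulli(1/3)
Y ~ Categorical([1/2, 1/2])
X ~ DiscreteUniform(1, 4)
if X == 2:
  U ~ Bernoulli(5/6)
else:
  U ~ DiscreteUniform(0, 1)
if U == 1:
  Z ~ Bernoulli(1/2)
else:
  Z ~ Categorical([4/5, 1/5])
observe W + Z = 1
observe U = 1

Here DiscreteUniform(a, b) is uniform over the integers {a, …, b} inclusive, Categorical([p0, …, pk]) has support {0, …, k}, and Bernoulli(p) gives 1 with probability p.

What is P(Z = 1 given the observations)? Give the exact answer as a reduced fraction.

Enumerate traces; 16 have nonzero weight after conditioning:
  (W=0, Y=0, X=1, U=1, Z=1) weight 1/48
  (W=0, Y=0, X=2, U=1, Z=1) weight 5/144
  (W=0, Y=0, X=3, U=1, Z=1) weight 1/48
  (W=0, Y=0, X=4, U=1, Z=1) weight 1/48
  (W=0, Y=1, X=1, U=1, Z=1) weight 1/48
  (W=0, Y=1, X=2, U=1, Z=1) weight 5/144
  (W=0, Y=1, X=3, U=1, Z=1) weight 1/48
  (W=0, Y=1, X=4, U=1, Z=1) weight 1/48
  (W=1, Y=0, X=1, U=1, Z=0) weight 1/96
  … 7 more
Group by Z:
  weight(Z=0) = 7/72
  weight(Z=1) = 7/36
Total weight = 7/72 + 7/36 = 7/24
P(Z=0 | obs) = 7/72 / 7/24 = 1/3
P(Z=1 | obs) = 7/36 / 7/24 = 2/3

P(Z = 1 | obs) = 2/3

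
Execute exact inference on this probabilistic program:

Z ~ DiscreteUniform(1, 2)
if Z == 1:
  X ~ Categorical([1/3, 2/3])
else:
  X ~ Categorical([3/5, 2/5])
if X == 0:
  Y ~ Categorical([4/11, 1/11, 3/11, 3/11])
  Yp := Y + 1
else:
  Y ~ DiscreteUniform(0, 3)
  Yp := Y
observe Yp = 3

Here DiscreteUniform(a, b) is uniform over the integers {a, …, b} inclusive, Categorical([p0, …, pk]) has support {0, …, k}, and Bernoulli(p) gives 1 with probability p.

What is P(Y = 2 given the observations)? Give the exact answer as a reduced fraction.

Enumerate traces; 4 have nonzero weight after conditioning:
  (Z=1, X=0, Y=2) weight 1/22
  (Z=1, X=1, Y=3) weight 1/12
  (Z=2, X=0, Y=2) weight 9/110
  (Z=2, X=1, Y=3) weight 1/20
Group by Y:
  weight(Y=2) = 7/55
  weight(Y=3) = 2/15
Total weight = 7/55 + 2/15 = 43/165
P(Y=2 | obs) = 7/55 / 43/165 = 21/43
P(Y=3 | obs) = 2/15 / 43/165 = 22/43

P(Y = 2 | obs) = 21/43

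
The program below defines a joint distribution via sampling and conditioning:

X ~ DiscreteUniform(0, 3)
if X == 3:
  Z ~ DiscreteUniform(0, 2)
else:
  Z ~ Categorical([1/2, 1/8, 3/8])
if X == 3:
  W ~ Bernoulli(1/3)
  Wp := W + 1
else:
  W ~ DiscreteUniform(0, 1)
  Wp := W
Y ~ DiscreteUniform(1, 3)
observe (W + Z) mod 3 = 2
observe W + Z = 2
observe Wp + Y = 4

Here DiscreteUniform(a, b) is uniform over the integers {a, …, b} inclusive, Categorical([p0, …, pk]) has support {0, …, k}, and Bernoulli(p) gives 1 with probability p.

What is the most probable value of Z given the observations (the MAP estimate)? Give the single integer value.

argmax_v P(Z = v | obs) = 1

Enumerate traces; 5 have nonzero weight after conditioning:
  (X=0, Z=1, W=1, Y=3) weight 1/192
  (X=1, Z=1, W=1, Y=3) weight 1/192
  (X=2, Z=1, W=1, Y=3) weight 1/192
  (X=3, Z=1, W=1, Y=2) weight 1/108
  (X=3, Z=2, W=0, Y=3) weight 1/54
Group by Z:
  weight(Z=1) = 43/1728
  weight(Z=2) = 1/54
Total weight = 43/1728 + 1/54 = 25/576
P(Z=1 | obs) = 43/1728 / 25/576 = 43/75
P(Z=2 | obs) = 1/54 / 25/576 = 32/75
argmax = 1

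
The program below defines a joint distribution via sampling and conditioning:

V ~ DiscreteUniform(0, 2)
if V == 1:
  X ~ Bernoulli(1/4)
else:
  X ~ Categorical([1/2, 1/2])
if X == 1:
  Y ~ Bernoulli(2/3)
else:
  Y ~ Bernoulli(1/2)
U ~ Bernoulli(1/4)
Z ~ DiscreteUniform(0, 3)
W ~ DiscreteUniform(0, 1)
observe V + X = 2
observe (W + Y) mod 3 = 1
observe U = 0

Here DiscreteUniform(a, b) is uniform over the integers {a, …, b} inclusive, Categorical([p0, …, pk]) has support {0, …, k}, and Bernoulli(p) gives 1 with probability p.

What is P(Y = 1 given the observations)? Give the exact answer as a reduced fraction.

Enumerate traces; 16 have nonzero weight after conditioning:
  (V=1, X=1, Y=0, U=0, Z=0, W=1) weight 1/384
  (V=1, X=1, Y=0, U=0, Z=1, W=1) weight 1/384
  (V=1, X=1, Y=0, U=0, Z=2, W=1) weight 1/384
  (V=1, X=1, Y=0, U=0, Z=3, W=1) weight 1/384
  (V=1, X=1, Y=1, U=0, Z=0, W=0) weight 1/192
  (V=1, X=1, Y=1, U=0, Z=1, W=0) weight 1/192
  (V=1, X=1, Y=1, U=0, Z=2, W=0) weight 1/192
  (V=1, X=1, Y=1, U=0, Z=3, W=0) weight 1/192
  … 8 more
Group by Y:
  weight(Y=0) = 1/24
  weight(Y=1) = 5/96
Total weight = 1/24 + 5/96 = 3/32
P(Y=0 | obs) = 1/24 / 3/32 = 4/9
P(Y=1 | obs) = 5/96 / 3/32 = 5/9

P(Y = 1 | obs) = 5/9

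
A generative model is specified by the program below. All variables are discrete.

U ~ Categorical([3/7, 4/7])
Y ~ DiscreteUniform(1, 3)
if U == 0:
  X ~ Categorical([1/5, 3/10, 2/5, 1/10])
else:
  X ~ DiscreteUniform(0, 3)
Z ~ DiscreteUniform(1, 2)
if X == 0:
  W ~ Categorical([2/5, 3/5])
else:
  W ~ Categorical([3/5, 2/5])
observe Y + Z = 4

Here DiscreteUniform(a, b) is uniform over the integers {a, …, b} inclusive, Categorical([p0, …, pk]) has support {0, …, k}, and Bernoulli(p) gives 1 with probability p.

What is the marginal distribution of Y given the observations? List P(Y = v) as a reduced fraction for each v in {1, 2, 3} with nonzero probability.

Enumerate traces; 32 have nonzero weight after conditioning:
  (U=0, Y=2, X=0, Z=2, W=0) weight 1/175
  (U=0, Y=2, X=0, Z=2, W=1) weight 3/350
  (U=0, Y=2, X=1, Z=2, W=0) weight 9/700
  (U=0, Y=2, X=1, Z=2, W=1) weight 3/350
  (U=0, Y=2, X=2, Z=2, W=0) weight 3/175
  (U=0, Y=2, X=2, Z=2, W=1) weight 2/175
  (U=0, Y=2, X=3, Z=2, W=0) weight 3/700
  (U=0, Y=2, X=3, Z=2, W=1) weight 1/350
  (U=0, Y=3, X=0, Z=1, W=0) weight 1/175
  … 23 more
Group by Y:
  weight(Y=2) = 1/6
  weight(Y=3) = 1/6
Total weight = 1/6 + 1/6 = 1/3
P(Y=2 | obs) = 1/6 / 1/3 = 1/2
P(Y=3 | obs) = 1/6 / 1/3 = 1/2

P(Y=2) = 1/2, P(Y=3) = 1/2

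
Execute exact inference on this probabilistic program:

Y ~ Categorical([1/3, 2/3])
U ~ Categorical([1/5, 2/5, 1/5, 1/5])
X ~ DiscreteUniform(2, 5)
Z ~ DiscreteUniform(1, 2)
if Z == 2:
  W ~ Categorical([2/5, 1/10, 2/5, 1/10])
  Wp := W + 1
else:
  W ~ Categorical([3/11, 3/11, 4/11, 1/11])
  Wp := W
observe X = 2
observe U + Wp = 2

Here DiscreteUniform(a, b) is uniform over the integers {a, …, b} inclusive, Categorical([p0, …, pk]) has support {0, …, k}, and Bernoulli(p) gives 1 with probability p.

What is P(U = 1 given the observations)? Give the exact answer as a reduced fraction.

Enumerate traces; 10 have nonzero weight after conditioning:
  (Y=0, U=0, X=2, Z=1, W=2) weight 1/330
  (Y=0, U=0, X=2, Z=2, W=1) weight 1/1200
  (Y=0, U=1, X=2, Z=1, W=1) weight 1/220
  (Y=0, U=1, X=2, Z=2, W=0) weight 1/150
  (Y=0, U=2, X=2, Z=1, W=0) weight 1/440
  (Y=1, U=0, X=2, Z=1, W=2) weight 1/165
  (Y=1, U=0, X=2, Z=2, W=1) weight 1/600
  (Y=1, U=1, X=2, Z=1, W=1) weight 1/110
  … 2 more
Group by U:
  weight(U=0) = 51/4400
  weight(U=1) = 37/1100
  weight(U=2) = 3/440
Total weight = 51/4400 + 37/1100 + 3/440 = 229/4400
P(U=0 | obs) = 51/4400 / 229/4400 = 51/229
P(U=1 | obs) = 37/1100 / 229/4400 = 148/229
P(U=2 | obs) = 3/440 / 229/4400 = 30/229

P(U = 1 | obs) = 148/229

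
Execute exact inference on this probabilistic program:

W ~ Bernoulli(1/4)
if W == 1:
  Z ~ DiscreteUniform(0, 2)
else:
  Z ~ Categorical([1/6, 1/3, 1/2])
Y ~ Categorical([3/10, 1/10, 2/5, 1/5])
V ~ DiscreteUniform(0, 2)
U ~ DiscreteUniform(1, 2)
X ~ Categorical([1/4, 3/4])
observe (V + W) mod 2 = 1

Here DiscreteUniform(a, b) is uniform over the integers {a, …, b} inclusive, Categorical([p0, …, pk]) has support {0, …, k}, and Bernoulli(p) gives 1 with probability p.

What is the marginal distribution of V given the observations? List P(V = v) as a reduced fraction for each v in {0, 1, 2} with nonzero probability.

Enumerate traces; 144 have nonzero weight after conditioning:
  (W=0, Z=0, Y=0, V=1, U=1, X=0) weight 1/640
  (W=0, Z=0, Y=0, V=1, U=1, X=1) weight 3/640
  (W=0, Z=0, Y=0, V=1, U=2, X=0) weight 1/640
  (W=0, Z=0, Y=0, V=1, U=2, X=1) weight 3/640
  (W=0, Z=0, Y=1, V=1, U=1, X=0) weight 1/1920
  (W=0, Z=0, Y=1, V=1, U=1, X=1) weight 1/640
  (W=0, Z=0, Y=1, V=1, U=2, X=0) weight 1/1920
  (W=0, Z=0, Y=1, V=1, U=2, X=1) weight 1/640
  (W=1, Z=0, Y=0, V=0, U=1, X=0) weight 1/960
  (W=1, Z=0, Y=0, V=2, U=1, X=0) weight 1/960
  … 134 more
Group by V:
  weight(V=0) = 1/12
  weight(V=1) = 1/4
  weight(V=2) = 1/12
Total weight = 1/12 + 1/4 + 1/12 = 5/12
P(V=0 | obs) = 1/12 / 5/12 = 1/5
P(V=1 | obs) = 1/4 / 5/12 = 3/5
P(V=2 | obs) = 1/12 / 5/12 = 1/5

P(V=0) = 1/5, P(V=1) = 3/5, P(V=2) = 1/5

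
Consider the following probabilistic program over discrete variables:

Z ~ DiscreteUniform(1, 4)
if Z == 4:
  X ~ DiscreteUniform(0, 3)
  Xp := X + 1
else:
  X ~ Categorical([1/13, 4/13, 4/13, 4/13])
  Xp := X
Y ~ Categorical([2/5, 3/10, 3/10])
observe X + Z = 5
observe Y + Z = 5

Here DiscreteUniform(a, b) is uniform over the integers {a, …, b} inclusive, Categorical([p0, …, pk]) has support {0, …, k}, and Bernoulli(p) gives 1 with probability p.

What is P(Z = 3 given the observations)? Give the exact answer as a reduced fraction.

P(Z = 3 | obs) = 16/29

Enumerate traces; 2 have nonzero weight after conditioning:
  (Z=3, X=2, Y=2) weight 3/130
  (Z=4, X=1, Y=1) weight 3/160
Group by Z:
  weight(Z=3) = 3/130
  weight(Z=4) = 3/160
Total weight = 3/130 + 3/160 = 87/2080
P(Z=3 | obs) = 3/130 / 87/2080 = 16/29
P(Z=4 | obs) = 3/160 / 87/2080 = 13/29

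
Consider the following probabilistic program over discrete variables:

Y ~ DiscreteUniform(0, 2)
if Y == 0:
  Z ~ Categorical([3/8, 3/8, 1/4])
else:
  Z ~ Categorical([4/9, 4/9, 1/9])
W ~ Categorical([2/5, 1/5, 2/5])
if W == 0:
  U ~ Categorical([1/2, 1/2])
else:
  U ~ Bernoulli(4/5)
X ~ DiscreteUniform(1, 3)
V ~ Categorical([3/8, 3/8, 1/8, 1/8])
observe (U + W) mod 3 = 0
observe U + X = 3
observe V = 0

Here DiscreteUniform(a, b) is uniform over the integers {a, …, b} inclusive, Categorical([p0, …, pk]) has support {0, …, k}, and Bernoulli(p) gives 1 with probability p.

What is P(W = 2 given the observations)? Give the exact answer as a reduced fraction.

P(W = 2 | obs) = 8/13

Enumerate traces; 18 have nonzero weight after conditioning:
  (Y=0, Z=0, W=0, U=0, X=3, V=0) weight 1/320
  (Y=0, Z=0, W=2, U=1, X=2, V=0) weight 1/200
  (Y=0, Z=1, W=0, U=0, X=3, V=0) weight 1/320
  (Y=0, Z=1, W=2, U=1, X=2, V=0) weight 1/200
  (Y=0, Z=2, W=0, U=0, X=3, V=0) weight 1/480
  (Y=0, Z=2, W=2, U=1, X=2, V=0) weight 1/300
  (Y=1, Z=0, W=0, U=0, X=3, V=0) weight 1/270
  (Y=1, Z=0, W=2, U=1, X=2, V=0) weight 4/675
  … 10 more
Group by W:
  weight(W=0) = 1/40
  weight(W=2) = 1/25
Total weight = 1/40 + 1/25 = 13/200
P(W=0 | obs) = 1/40 / 13/200 = 5/13
P(W=2 | obs) = 1/25 / 13/200 = 8/13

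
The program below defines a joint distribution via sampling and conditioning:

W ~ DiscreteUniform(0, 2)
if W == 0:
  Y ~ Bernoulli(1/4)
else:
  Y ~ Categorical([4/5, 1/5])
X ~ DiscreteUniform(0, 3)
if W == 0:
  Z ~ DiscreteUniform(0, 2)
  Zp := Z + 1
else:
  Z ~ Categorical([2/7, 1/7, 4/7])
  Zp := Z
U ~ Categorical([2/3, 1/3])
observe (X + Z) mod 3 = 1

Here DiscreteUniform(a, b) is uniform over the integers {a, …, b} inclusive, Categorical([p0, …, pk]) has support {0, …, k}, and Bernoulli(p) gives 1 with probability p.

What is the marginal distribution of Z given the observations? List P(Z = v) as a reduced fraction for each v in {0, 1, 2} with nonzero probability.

P(Z=0) = 1/4, P(Z=1) = 13/38, P(Z=2) = 31/76

Enumerate traces; 48 have nonzero weight after conditioning:
  (W=0, Y=0, X=0, Z=1, U=0) weight 1/72
  (W=0, Y=0, X=0, Z=1, U=1) weight 1/144
  (W=0, Y=0, X=1, Z=0, U=0) weight 1/72
  (W=0, Y=0, X=1, Z=0, U=1) weight 1/144
  (W=0, Y=0, X=2, Z=2, U=0) weight 1/72
  (W=0, Y=0, X=2, Z=2, U=1) weight 1/144
  (W=0, Y=0, X=3, Z=1, U=0) weight 1/72
  (W=0, Y=0, X=3, Z=1, U=1) weight 1/144
  … 40 more
Group by Z:
  weight(Z=0) = 19/252
  weight(Z=1) = 13/126
  weight(Z=2) = 31/252
Total weight = 19/252 + 13/126 + 31/252 = 19/63
P(Z=0 | obs) = 19/252 / 19/63 = 1/4
P(Z=1 | obs) = 13/126 / 19/63 = 13/38
P(Z=2 | obs) = 31/252 / 19/63 = 31/76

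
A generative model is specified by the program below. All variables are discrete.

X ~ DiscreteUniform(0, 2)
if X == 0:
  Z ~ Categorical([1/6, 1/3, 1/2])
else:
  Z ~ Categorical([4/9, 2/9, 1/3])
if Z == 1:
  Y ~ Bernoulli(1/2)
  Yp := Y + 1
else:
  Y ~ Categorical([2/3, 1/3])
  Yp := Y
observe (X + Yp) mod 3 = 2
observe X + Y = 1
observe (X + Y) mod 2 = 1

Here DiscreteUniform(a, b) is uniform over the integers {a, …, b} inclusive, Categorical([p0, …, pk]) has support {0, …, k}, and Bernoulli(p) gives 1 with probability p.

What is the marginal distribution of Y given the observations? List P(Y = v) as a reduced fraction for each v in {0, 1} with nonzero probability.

Enumerate traces; 2 have nonzero weight after conditioning:
  (X=0, Z=1, Y=1) weight 1/18
  (X=1, Z=1, Y=0) weight 1/27
Group by Y:
  weight(Y=0) = 1/27
  weight(Y=1) = 1/18
Total weight = 1/27 + 1/18 = 5/54
P(Y=0 | obs) = 1/27 / 5/54 = 2/5
P(Y=1 | obs) = 1/18 / 5/54 = 3/5

P(Y=0) = 2/5, P(Y=1) = 3/5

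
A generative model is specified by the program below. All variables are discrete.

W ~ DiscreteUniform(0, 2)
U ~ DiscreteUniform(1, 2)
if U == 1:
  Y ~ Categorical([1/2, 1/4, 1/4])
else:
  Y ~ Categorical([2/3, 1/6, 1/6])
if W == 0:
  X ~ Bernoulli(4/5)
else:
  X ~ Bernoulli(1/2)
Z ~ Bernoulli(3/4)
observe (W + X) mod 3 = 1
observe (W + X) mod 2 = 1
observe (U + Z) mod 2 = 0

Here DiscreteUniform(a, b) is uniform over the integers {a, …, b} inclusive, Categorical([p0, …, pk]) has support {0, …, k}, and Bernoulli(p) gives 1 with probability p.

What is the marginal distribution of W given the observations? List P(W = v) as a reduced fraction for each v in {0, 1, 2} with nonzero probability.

P(W=0) = 8/13, P(W=1) = 5/13

Enumerate traces; 12 have nonzero weight after conditioning:
  (W=0, U=1, Y=0, X=1, Z=1) weight 1/20
  (W=0, U=1, Y=1, X=1, Z=1) weight 1/40
  (W=0, U=1, Y=2, X=1, Z=1) weight 1/40
  (W=0, U=2, Y=0, X=1, Z=0) weight 1/45
  (W=0, U=2, Y=1, X=1, Z=0) weight 1/180
  (W=0, U=2, Y=2, X=1, Z=0) weight 1/180
  (W=1, U=1, Y=0, X=0, Z=1) weight 1/32
  (W=1, U=1, Y=1, X=0, Z=1) weight 1/64
  … 4 more
Group by W:
  weight(W=0) = 2/15
  weight(W=1) = 1/12
Total weight = 2/15 + 1/12 = 13/60
P(W=0 | obs) = 2/15 / 13/60 = 8/13
P(W=1 | obs) = 1/12 / 13/60 = 5/13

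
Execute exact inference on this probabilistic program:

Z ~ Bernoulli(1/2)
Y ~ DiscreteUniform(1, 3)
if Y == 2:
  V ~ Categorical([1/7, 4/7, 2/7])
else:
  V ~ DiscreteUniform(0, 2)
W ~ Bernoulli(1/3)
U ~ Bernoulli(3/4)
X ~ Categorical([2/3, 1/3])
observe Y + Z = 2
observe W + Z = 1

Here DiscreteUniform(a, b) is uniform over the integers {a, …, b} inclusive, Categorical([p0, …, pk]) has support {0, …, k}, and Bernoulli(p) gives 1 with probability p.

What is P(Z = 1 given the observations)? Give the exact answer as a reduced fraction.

Enumerate traces; 24 have nonzero weight after conditioning:
  (Z=0, Y=2, V=0, W=1, U=0, X=0) weight 1/756
  (Z=0, Y=2, V=0, W=1, U=0, X=1) weight 1/1512
  (Z=0, Y=2, V=0, W=1, U=1, X=0) weight 1/252
  (Z=0, Y=2, V=0, W=1, U=1, X=1) weight 1/504
  (Z=0, Y=2, V=1, W=1, U=0, X=0) weight 1/189
  (Z=0, Y=2, V=1, W=1, U=0, X=1) weight 1/378
  (Z=0, Y=2, V=1, W=1, U=1, X=0) weight 1/63
  (Z=0, Y=2, V=1, W=1, U=1, X=1) weight 1/126
  (Z=1, Y=1, V=0, W=0, U=0, X=0) weight 1/162
  … 15 more
Group by Z:
  weight(Z=0) = 1/18
  weight(Z=1) = 1/9
Total weight = 1/18 + 1/9 = 1/6
P(Z=0 | obs) = 1/18 / 1/6 = 1/3
P(Z=1 | obs) = 1/9 / 1/6 = 2/3

P(Z = 1 | obs) = 2/3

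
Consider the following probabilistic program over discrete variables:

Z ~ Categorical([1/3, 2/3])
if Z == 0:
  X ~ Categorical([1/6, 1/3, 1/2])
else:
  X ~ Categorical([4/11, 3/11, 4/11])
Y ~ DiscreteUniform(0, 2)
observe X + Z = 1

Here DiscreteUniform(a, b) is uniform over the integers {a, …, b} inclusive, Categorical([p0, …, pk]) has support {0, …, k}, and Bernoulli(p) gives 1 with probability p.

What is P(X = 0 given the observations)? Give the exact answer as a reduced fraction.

Enumerate traces; 6 have nonzero weight after conditioning:
  (Z=0, X=1, Y=0) weight 1/27
  (Z=0, X=1, Y=1) weight 1/27
  (Z=0, X=1, Y=2) weight 1/27
  (Z=1, X=0, Y=0) weight 8/99
  (Z=1, X=0, Y=1) weight 8/99
  (Z=1, X=0, Y=2) weight 8/99
Group by X:
  weight(X=0) = 8/33
  weight(X=1) = 1/9
Total weight = 8/33 + 1/9 = 35/99
P(X=0 | obs) = 8/33 / 35/99 = 24/35
P(X=1 | obs) = 1/9 / 35/99 = 11/35

P(X = 0 | obs) = 24/35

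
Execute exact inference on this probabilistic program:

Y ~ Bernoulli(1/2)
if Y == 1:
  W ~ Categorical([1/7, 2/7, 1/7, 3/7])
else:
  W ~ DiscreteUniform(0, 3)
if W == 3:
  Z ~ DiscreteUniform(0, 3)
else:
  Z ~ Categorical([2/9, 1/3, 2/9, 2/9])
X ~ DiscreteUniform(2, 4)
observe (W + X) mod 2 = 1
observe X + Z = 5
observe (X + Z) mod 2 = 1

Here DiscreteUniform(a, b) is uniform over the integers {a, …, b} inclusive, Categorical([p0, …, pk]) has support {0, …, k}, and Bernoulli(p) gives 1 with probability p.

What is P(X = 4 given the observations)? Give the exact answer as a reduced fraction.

P(X = 4 | obs) = 351/818

Enumerate traces; 12 have nonzero weight after conditioning:
  (Y=0, W=0, Z=2, X=3) weight 1/108
  (Y=0, W=1, Z=1, X=4) weight 1/72
  (Y=0, W=1, Z=3, X=2) weight 1/108
  (Y=0, W=2, Z=2, X=3) weight 1/108
  (Y=0, W=3, Z=1, X=4) weight 1/96
  (Y=0, W=3, Z=3, X=2) weight 1/96
  (Y=1, W=0, Z=2, X=3) weight 1/189
  (Y=1, W=1, Z=1, X=4) weight 1/63
  … 4 more
Group by X:
  weight(X=2) = 97/2016
  weight(X=3) = 11/378
  weight(X=4) = 13/224
Total weight = 97/2016 + 11/378 + 13/224 = 409/3024
P(X=2 | obs) = 97/2016 / 409/3024 = 291/818
P(X=3 | obs) = 11/378 / 409/3024 = 88/409
P(X=4 | obs) = 13/224 / 409/3024 = 351/818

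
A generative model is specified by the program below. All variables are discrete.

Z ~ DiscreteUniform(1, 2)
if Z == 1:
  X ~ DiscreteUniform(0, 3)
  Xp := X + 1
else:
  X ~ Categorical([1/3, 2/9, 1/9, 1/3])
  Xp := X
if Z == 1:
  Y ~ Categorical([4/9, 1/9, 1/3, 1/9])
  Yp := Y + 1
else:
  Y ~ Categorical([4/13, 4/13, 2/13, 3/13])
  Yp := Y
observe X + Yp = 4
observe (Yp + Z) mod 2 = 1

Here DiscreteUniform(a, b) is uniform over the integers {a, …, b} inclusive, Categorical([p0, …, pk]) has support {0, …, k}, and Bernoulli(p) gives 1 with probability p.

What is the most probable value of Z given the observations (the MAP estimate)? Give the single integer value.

argmax_v P(Z = v | obs) = 2

Enumerate traces; 4 have nonzero weight after conditioning:
  (Z=1, X=0, Y=3) weight 1/72
  (Z=1, X=2, Y=1) weight 1/72
  (Z=2, X=1, Y=3) weight 1/39
  (Z=2, X=3, Y=1) weight 2/39
Group by Z:
  weight(Z=1) = 1/36
  weight(Z=2) = 1/13
Total weight = 1/36 + 1/13 = 49/468
P(Z=1 | obs) = 1/36 / 49/468 = 13/49
P(Z=2 | obs) = 1/13 / 49/468 = 36/49
argmax = 2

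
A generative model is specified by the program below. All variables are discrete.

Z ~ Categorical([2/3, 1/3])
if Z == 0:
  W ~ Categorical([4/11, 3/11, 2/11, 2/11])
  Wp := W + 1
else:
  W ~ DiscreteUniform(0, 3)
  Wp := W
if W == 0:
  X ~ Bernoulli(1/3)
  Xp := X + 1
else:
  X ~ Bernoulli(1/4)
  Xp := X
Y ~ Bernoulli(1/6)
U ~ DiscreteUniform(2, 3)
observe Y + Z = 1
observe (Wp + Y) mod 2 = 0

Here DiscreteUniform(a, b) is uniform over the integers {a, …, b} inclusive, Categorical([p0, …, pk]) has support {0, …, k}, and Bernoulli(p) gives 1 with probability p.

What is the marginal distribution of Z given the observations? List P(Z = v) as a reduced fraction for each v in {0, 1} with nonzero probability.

Enumerate traces; 16 have nonzero weight after conditioning:
  (Z=0, W=0, X=0, Y=1, U=2) weight 4/297
  (Z=0, W=0, X=0, Y=1, U=3) weight 4/297
  (Z=0, W=0, X=1, Y=1, U=2) weight 2/297
  (Z=0, W=0, X=1, Y=1, U=3) weight 2/297
  (Z=0, W=2, X=0, Y=1, U=2) weight 1/132
  (Z=0, W=2, X=0, Y=1, U=3) weight 1/132
  (Z=0, W=2, X=1, Y=1, U=2) weight 1/396
  (Z=0, W=2, X=1, Y=1, U=3) weight 1/396
  (Z=1, W=0, X=0, Y=0, U=2) weight 5/216
  … 7 more
Group by Z:
  weight(Z=0) = 2/33
  weight(Z=1) = 5/36
Total weight = 2/33 + 5/36 = 79/396
P(Z=0 | obs) = 2/33 / 79/396 = 24/79
P(Z=1 | obs) = 5/36 / 79/396 = 55/79

P(Z=0) = 24/79, P(Z=1) = 55/79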